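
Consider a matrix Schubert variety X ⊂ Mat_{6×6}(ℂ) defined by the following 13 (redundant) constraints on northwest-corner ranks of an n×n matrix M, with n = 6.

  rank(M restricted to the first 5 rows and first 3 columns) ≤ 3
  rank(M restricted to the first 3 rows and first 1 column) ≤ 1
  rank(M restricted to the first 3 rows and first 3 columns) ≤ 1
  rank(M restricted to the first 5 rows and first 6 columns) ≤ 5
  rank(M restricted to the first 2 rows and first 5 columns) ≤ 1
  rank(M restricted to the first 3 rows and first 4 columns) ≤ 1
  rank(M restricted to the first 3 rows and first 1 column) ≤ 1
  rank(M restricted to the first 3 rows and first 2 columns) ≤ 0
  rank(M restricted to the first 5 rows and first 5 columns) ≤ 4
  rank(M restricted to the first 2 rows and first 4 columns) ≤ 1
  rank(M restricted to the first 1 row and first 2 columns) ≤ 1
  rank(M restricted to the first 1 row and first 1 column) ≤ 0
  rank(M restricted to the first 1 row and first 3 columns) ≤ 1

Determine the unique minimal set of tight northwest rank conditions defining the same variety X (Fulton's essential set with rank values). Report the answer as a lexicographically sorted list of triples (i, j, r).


Propagating the 13 rank bounds to every northwest block:

  R[1]: 0 | 0 | 1 | 1 | 1 | 1
  R[2]: 0 | 0 | 1 | 1 | 1 | 2
  R[3]: 0 | 0 | 1 | 1 | 2 | 3
  R[4]: 1 | 1 | 2 | 2 | 3 | 4
  R[5]: 1 | 2 | 3 | 3 | 4 | 5
  R[6]: 1 | 2 | 3 | 4 | 5 | 6

the unique w with this rank table is (3, 6, 5, 1, 2, 4).

Rothe diagram D(w) (9 cells), 3 SE-corners (essential conditions):

[(2, 5, 1), (3, 2, 0), (3, 4, 1)]


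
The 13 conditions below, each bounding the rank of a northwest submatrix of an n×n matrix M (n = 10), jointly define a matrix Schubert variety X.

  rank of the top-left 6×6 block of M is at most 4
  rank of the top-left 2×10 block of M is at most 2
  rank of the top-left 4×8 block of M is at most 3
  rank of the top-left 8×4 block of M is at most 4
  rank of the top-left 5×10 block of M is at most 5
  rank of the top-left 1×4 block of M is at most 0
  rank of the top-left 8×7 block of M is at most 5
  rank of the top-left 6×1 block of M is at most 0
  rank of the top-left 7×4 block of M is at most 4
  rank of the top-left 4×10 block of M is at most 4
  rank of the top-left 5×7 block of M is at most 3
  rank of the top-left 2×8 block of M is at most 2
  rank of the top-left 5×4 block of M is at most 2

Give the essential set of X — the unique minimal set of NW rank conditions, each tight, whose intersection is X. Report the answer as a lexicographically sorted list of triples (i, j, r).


Computing R[i][j] = min implied NW-rank bound (n=10, 13 conditions):

  0  0  0  0  1  1  1  1  1  1
  0  1  1  1  2  2  2  2  2  2
  0  1  2  2  3  3  3  3  3  3
  0  1  2  2  3  3  3  3  4  4
  0  1  2  2  3  3  3  4  5  5
  0  1  2  3  4  4  4  5  6  6
  1  2  3  4  5  5  5  6  7  7
  1  2  3  4  5  5  5  6  7  8
  1  2  3  4  5  6  6  7  8  9
  1  2  3  4  5  6  7  8  9  10

reading off 1-entries of Δ²R: w = (5, 2, 3, 9, 8, 4, 1, 10, 6, 7).

Fulton essential set (6 of the 18 Rothe cells):

[(1, 4, 0), (4, 8, 3), (5, 4, 2), (5, 7, 3), (6, 1, 0), (8, 7, 5)]


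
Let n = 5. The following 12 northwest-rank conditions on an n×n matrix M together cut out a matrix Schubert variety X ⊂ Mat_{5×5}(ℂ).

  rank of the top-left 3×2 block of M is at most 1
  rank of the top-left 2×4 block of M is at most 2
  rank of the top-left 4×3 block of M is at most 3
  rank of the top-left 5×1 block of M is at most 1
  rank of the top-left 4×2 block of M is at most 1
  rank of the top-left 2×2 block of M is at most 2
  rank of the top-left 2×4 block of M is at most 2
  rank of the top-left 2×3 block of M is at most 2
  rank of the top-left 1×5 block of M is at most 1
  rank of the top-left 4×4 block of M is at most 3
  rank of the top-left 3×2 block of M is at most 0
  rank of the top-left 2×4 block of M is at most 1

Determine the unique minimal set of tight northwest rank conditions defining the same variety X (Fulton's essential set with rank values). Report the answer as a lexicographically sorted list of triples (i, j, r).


Propagating the 12 rank bounds to every northwest block:

  0 | 0 | 1 | 1 | 1
  0 | 0 | 1 | 1 | 2
  0 | 0 | 1 | 2 | 3
  1 | 1 | 2 | 3 | 4
  1 | 2 | 3 | 4 | 5

the unique w with this rank table is (3, 5, 4, 1, 2).

|D(w)|=7, |Ess(w)|=2:

[(2, 4, 1), (3, 2, 0)]


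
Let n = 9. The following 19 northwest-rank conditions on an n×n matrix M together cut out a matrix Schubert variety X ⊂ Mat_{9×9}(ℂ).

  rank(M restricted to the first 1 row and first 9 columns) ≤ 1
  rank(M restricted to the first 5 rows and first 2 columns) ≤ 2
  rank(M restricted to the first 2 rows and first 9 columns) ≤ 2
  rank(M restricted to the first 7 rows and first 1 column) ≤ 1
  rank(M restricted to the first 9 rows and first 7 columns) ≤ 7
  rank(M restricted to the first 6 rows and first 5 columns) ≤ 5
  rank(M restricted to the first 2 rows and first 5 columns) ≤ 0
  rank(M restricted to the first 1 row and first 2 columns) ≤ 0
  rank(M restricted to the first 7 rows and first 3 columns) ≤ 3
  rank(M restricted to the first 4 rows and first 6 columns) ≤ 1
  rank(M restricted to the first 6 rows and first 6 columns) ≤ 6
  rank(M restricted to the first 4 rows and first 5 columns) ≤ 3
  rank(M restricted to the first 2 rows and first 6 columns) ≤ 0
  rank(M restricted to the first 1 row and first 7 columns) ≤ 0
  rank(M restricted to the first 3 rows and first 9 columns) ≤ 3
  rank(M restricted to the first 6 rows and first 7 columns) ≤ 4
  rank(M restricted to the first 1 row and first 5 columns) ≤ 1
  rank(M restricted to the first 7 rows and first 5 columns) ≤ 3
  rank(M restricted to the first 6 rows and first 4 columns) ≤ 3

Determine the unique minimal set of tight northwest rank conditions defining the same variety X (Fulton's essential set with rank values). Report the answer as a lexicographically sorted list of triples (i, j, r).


Propagating the 19 rank bounds to every northwest block:

  0  0  0  0  0  0  0  1  1
  0  0  0  0  0  0  1  2  2
  1  1  1  1  1  1  2  3  3
  1  1  1  1  1  1  2  3  4
  1  2  2  2  2  2  3  4  5
  1  2  3  3  3  3  4  5  6
  1  2  3  3  3  4  5  6  7
  1  2  3  4  4  5  6  7  8
  1  2  3  4  5  6  7  8  9

so w = (8, 7, 1, 9, 2, 3, 6, 4, 5).

Rothe diagram D(w) (20 cells), 4 SE-corners (essential conditions):

[(1, 7, 0), (2, 6, 0), (4, 6, 1), (7, 5, 3)]


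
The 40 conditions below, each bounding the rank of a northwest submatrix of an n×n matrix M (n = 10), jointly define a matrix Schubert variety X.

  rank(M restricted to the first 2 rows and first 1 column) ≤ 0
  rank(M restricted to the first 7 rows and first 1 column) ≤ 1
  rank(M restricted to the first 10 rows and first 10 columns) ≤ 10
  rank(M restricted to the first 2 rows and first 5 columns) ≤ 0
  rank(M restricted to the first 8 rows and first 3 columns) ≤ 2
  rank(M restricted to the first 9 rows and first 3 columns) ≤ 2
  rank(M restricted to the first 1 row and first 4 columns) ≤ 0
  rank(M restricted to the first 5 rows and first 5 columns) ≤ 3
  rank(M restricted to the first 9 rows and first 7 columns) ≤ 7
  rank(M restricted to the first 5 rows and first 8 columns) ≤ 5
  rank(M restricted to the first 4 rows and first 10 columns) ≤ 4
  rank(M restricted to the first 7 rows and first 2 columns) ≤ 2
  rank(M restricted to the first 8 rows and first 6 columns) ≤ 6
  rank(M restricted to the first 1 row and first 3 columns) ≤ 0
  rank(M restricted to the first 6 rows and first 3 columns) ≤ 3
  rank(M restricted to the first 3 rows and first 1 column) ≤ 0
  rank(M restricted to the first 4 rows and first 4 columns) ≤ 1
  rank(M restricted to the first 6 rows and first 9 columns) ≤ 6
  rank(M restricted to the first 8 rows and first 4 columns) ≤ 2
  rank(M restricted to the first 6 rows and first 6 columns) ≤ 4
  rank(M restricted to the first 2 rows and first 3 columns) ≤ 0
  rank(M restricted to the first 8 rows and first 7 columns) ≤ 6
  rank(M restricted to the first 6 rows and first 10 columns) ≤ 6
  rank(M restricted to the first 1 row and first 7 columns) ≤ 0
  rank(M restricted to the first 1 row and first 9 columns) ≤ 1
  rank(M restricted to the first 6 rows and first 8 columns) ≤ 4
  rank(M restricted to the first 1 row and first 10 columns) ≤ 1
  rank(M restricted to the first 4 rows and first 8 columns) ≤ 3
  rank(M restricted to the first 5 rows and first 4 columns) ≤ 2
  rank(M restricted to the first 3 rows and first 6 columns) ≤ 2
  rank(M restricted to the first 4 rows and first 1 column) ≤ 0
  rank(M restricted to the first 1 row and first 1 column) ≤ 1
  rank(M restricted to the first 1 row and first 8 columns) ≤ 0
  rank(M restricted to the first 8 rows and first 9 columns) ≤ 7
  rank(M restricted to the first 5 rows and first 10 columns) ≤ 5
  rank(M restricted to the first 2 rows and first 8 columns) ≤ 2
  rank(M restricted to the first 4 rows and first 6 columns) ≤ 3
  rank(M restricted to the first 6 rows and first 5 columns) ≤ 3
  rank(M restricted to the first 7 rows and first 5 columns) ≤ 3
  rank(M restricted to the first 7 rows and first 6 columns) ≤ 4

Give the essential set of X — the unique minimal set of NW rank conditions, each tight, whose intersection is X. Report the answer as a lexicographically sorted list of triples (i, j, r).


Recovering R(i,j) via the rank-extension bound from the 40 conditions:

  R[1]: 0  0  0  0  0  0  0  0  1  1
  R[2]: 0  0  0  0  0  1  1  1  2  2
  R[3]: 0  1  1  1  1  2  2  2  3  3
  R[4]: 0  1  1  1  2  3  3  3  4  4
  R[5]: 1  2  2  2  3  4  4  4  5  5
  R[6]: 1  2  2  2  3  4  4  4  5  6
  R[7]: 1  2  2  2  3  4  5  5  6  7
  R[8]: 1  2  2  2  3  4  5  6  7  8
  R[9]: 1  2  2  3  4  5  6  7  8  9
  R[10]: 1  2  3  4  5  6  7  8  9  10

second differences of R give the permutation w = (9, 6, 2, 5, 1, 10, 7, 8, 4, 3).

7 SE-corners of the 26-cell Rothe diagram give Ess(w):

[(1, 8, 0), (2, 5, 0), (4, 1, 0), (4, 4, 1), (6, 8, 4), (8, 4, 2), (9, 3, 2)]


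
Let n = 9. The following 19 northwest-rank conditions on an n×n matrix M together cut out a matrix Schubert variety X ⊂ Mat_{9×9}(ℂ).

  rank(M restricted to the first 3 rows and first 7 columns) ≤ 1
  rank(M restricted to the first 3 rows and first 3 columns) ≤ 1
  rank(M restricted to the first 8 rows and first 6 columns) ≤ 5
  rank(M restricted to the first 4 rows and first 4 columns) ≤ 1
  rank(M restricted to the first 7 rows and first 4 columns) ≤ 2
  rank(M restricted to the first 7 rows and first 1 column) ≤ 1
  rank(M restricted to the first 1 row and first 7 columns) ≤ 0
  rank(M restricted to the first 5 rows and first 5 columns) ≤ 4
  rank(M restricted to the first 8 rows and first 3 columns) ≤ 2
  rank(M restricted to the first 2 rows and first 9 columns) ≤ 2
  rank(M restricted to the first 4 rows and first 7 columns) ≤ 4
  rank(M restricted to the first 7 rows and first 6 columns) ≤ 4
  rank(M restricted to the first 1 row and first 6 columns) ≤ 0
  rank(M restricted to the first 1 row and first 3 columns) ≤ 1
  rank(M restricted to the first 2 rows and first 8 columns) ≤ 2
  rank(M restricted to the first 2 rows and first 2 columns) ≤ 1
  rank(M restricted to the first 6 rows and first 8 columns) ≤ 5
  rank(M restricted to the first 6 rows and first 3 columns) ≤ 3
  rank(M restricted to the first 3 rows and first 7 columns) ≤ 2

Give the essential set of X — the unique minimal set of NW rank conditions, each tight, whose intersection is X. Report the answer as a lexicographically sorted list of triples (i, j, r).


Recovering R(i,j) via the rank-extension bound from the 19 conditions:

  0  0  0  0  0  0  0  1  1
  1  1  1  1  1  1  1  2  2
  1  1  1  1  1  1  1  2  3
  1  1  1  1  2  2  2  3  4
  1  2  2  2  3  3  3  4  5
  1  2  2  2  3  4  4  5  6
  1  2  2  2  3  4  5  6  7
  1  2  2  3  4  5  6  7  8
  1  2  3  4  5  6  7  8  9

hence w(1..9) = (8, 1, 9, 5, 2, 6, 7, 4, 3).

D(w) has 21 cells with 5 SE-corners; essential set:

[(1, 7, 0), (3, 7, 1), (4, 4, 1), (7, 4, 2), (8, 3, 2)]


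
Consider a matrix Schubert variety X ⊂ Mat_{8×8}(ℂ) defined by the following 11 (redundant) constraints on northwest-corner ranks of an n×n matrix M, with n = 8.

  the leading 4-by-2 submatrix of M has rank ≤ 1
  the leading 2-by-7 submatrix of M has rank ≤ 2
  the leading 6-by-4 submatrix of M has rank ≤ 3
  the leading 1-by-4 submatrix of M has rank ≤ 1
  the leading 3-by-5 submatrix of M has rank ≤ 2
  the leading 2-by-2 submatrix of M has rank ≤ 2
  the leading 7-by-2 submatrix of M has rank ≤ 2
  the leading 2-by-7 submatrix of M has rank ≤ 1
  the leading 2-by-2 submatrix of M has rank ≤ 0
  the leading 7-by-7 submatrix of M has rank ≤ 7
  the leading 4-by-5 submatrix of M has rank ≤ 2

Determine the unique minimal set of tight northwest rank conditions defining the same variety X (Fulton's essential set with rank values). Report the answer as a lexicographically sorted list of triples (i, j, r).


Reconstructing r_w from the 11 given conditions:

  R[1]: 0  0  1  1  1  1  1  1
  R[2]: 0  0  1  1  1  1  1  2
  R[3]: 1  1  2  2  2  2  2  3
  R[4]: 1  1  2  2  2  3  3  4
  R[5]: 1  2  3  3  3  4  4  5
  R[6]: 1  2  3  3  4  5  5  6
  R[7]: 1  2  3  4  5  6  6  7
  R[8]: 1  2  3  4  5  6  7  8

the unique w with this rank table is (3, 8, 1, 6, 2, 5, 4, 7).

D(w) has 12 cells with 5 SE-corners; essential set:

[(2, 2, 0), (2, 7, 1), (4, 2, 1), (4, 5, 2), (6, 4, 3)]


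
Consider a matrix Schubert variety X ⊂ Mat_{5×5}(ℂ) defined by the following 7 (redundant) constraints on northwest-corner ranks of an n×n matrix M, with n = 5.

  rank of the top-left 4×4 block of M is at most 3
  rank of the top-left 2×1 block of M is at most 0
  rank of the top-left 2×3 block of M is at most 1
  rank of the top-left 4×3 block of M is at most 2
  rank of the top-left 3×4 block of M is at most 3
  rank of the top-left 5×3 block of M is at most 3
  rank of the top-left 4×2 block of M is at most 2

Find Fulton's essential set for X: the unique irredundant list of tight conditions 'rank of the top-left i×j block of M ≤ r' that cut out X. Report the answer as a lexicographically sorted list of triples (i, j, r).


Reconstructing r_w from the 7 given conditions:

  0 1 1 1 1
  0 1 1 2 2
  1 2 2 3 3
  1 2 2 3 4
  1 2 3 4 5

the unique w with this rank table is (2, 4, 1, 5, 3).

|D(w)|=4, |Ess(w)|=3:

[(2, 1, 0), (2, 3, 1), (4, 3, 2)]


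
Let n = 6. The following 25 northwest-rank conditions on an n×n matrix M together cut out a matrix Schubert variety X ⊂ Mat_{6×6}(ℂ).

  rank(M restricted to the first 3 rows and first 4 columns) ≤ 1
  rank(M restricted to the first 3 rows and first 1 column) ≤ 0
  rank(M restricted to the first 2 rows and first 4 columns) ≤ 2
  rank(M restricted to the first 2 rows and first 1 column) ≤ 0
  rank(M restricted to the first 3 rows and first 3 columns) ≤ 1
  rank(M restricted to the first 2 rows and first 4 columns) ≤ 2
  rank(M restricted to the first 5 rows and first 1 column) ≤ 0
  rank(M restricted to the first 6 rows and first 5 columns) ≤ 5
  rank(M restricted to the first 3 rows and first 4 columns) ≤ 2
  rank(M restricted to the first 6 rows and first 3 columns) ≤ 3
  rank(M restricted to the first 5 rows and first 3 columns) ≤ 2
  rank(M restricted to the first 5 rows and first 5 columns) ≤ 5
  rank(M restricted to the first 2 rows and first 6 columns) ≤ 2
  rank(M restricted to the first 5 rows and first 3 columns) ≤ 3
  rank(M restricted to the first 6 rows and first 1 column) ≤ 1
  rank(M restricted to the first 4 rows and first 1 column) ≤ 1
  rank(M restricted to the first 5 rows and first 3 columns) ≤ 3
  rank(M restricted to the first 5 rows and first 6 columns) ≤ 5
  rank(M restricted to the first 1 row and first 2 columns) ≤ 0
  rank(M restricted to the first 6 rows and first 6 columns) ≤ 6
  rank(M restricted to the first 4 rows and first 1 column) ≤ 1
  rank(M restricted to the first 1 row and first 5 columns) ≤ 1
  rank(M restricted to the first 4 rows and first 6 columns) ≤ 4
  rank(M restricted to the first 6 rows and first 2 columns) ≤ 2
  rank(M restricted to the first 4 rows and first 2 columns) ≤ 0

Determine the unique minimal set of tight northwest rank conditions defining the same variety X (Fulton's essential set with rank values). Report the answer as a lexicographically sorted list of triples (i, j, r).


Reconstructing r_w from the 25 given conditions:

  R[1]: 0  0  1  1  1  1
  R[2]: 0  0  1  1  2  2
  R[3]: 0  0  1  1  2  3
  R[4]: 0  0  1  2  3  4
  R[5]: 0  1  2  3  4  5
  R[6]: 1  2  3  4  5  6

second differences of R give the permutation w = (3, 5, 6, 4, 2, 1).

3 SE-corners of the 11-cell Rothe diagram give Ess(w):

[(3, 4, 1), (4, 2, 0), (5, 1, 0)]


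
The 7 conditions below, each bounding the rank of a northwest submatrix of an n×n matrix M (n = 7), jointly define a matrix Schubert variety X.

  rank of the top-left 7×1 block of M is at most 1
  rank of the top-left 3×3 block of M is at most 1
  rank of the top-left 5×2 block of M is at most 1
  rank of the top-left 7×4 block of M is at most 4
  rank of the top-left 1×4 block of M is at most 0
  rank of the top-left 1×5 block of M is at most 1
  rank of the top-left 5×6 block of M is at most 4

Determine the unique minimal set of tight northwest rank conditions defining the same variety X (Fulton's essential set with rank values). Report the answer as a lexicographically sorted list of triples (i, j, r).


The tightest implied rank at each (i,j), from the 7 conditions:

  row 1: 0  0  0  0  1  1  1
  row 2: 1  1  1  1  2  2  2
  row 3: 1  1  1  2  3  3  3
  row 4: 1  1  2  3  4  4  4
  row 5: 1  1  2  3  4  4  5
  row 6: 1  2  3  4  5  5  6
  row 7: 1  2  3  4  5  6  7

so w = (5, 1, 4, 3, 7, 2, 6).

Fulton essential set (4 of the 9 Rothe cells):

[(1, 4, 0), (3, 3, 1), (5, 2, 1), (5, 6, 4)]


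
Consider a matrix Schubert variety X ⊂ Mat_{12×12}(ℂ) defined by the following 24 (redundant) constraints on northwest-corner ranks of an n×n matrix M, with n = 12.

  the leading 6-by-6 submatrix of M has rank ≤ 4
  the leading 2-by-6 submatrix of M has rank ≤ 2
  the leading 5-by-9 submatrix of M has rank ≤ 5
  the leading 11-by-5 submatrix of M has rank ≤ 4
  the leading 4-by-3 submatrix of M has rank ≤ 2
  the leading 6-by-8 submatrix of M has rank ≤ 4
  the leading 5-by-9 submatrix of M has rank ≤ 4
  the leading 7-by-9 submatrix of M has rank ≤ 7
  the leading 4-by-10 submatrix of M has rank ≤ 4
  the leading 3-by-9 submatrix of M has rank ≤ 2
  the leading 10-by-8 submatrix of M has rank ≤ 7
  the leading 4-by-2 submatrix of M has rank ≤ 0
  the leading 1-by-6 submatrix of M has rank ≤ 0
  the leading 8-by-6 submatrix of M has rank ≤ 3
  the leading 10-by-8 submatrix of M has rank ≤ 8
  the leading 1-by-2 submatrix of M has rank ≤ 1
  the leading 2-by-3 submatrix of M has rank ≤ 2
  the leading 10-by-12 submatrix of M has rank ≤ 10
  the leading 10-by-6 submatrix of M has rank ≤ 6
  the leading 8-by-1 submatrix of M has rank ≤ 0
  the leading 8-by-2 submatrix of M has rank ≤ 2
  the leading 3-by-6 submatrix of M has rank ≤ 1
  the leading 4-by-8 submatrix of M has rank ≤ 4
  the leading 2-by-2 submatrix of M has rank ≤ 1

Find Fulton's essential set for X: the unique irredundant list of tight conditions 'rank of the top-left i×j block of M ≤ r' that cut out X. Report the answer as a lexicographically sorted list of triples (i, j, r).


Recovering R(i,j) via the rank-extension bound from the 24 conditions:

  0 0 0 0 0 0 1 1 1 1 1 1
  0 0 1 1 1 1 2 2 2 2 2 2
  0 0 1 1 1 1 2 2 2 3 3 3
  0 0 1 2 2 2 3 3 3 4 4 4
  0 1 2 3 3 3 4 4 4 5 5 5
  0 1 2 3 3 3 4 4 5 6 6 6
  0 1 2 3 3 3 4 5 6 7 7 7
  0 1 2 3 3 3 4 5 6 7 8 8
  1 2 3 4 4 4 5 6 7 8 9 9
  1 2 3 4 4 5 6 7 8 9 10 10
  1 2 3 4 4 5 6 7 8 9 10 11
  1 2 3 4 5 6 7 8 9 10 11 12

the unique w with this rank table is (7, 3, 10, 4, 2, 9, 8, 11, 1, 6, 12, 5).

|D(w)|=30, |Ess(w)|=8:

[(1, 6, 0), (3, 6, 1), (3, 9, 2), (4, 2, 0), (6, 8, 4), (8, 1, 0), (8, 6, 3), (11, 5, 4)]


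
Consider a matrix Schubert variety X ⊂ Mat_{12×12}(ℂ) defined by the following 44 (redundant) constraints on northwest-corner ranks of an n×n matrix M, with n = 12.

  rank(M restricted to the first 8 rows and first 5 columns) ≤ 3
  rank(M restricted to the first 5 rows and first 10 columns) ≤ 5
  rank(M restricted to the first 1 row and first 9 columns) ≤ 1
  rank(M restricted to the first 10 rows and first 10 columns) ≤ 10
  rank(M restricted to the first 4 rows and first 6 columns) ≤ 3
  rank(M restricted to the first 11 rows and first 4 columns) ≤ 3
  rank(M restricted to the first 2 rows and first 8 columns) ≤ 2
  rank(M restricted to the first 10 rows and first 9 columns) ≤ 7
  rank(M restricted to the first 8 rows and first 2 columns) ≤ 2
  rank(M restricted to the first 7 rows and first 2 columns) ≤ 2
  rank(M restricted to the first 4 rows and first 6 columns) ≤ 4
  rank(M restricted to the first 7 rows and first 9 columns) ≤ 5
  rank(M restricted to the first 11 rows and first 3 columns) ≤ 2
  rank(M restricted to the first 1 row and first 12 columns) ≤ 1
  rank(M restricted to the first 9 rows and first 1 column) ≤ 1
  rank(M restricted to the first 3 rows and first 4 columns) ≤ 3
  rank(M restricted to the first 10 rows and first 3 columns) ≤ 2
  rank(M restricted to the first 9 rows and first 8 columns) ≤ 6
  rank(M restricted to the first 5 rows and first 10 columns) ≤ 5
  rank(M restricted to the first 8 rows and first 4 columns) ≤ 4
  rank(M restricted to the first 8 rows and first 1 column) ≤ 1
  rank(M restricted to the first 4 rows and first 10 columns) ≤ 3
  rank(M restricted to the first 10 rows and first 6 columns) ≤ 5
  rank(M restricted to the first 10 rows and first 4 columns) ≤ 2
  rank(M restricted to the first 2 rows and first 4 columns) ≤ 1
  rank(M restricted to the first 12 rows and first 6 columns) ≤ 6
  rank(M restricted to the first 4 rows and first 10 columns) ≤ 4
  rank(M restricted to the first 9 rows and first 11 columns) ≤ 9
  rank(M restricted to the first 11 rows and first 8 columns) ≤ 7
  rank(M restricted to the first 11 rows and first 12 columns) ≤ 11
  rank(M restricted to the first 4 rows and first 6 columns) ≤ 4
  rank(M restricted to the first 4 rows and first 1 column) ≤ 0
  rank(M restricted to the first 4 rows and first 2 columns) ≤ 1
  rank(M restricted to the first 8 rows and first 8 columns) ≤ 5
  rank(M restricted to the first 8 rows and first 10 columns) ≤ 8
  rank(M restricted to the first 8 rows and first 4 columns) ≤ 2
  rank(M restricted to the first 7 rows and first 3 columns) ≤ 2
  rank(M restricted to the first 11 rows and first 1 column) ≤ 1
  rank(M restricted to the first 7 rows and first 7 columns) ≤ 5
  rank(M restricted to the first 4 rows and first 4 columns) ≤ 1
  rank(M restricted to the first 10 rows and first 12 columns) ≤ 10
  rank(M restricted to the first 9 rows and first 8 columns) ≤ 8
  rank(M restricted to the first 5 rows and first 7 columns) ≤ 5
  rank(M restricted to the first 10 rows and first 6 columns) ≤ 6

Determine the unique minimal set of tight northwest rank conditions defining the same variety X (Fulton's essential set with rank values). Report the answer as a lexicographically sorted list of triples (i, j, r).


Propagating the 44 rank bounds to every northwest block:

  0  1  1  1  1  1  1  1  1  1  1  1
  0  1  1  1  2  2  2  2  2  2  2  2
  0  1  1  1  2  3  3  3  3  3  3  3
  0  1  1  1  2  3  3  3  3  3  4  4
  1  2  2  2  3  4  4  4  4  4  5  5
  1  2  2  2  3  4  5  5  5  5  6  6
  1  2  2  2  3  4  5  5  5  6  7  7
  1  2  2  2  3  4  5  5  6  7  8  8
  1  2  2  2  3  4  5  6  7  8  9  9
  1  2  2  2  3  4  5  6  7  8  9  10
  1  2  2  3  4  5  6  7  8  9  10  11
  1  2  3  4  5  6  7  8  9  10  11  12

reading off 1-entries of Δ²R: w = (2, 5, 6, 11, 1, 7, 10, 9, 8, 12, 4, 3).

Rothe diagram D(w) (28 cells), 7 SE-corners (essential conditions):

[(4, 1, 0), (4, 4, 1), (4, 10, 3), (7, 9, 5), (8, 8, 5), (10, 4, 2), (11, 3, 2)]


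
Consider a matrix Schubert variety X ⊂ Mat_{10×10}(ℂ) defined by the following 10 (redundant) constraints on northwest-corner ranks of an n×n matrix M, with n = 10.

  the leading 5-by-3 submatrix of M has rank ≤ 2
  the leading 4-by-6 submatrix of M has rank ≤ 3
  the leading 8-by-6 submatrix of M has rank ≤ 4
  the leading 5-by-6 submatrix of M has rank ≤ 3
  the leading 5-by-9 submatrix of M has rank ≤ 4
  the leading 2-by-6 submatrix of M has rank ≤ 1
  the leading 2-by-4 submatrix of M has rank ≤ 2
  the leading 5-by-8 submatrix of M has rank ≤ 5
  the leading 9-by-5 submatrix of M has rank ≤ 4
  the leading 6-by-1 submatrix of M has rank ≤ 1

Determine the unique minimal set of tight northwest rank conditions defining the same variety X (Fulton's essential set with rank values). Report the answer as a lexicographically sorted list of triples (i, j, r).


The tightest implied rank at each (i,j), from the 10 conditions:

  R[1]: 1 | 1 | 1 | 1 | 1 | 1 | 1 | 1 | 1 | 1
  R[2]: 1 | 1 | 1 | 1 | 1 | 1 | 2 | 2 | 2 | 2
  R[3]: 1 | 2 | 2 | 2 | 2 | 2 | 3 | 3 | 3 | 3
  R[4]: 1 | 2 | 2 | 3 | 3 | 3 | 4 | 4 | 4 | 4
  R[5]: 1 | 2 | 2 | 3 | 3 | 3 | 4 | 4 | 4 | 5
  R[6]: 1 | 2 | 3 | 4 | 4 | 4 | 5 | 5 | 5 | 6
  R[7]: 1 | 2 | 3 | 4 | 4 | 4 | 5 | 6 | 6 | 7
  R[8]: 1 | 2 | 3 | 4 | 4 | 4 | 5 | 6 | 7 | 8
  R[9]: 1 | 2 | 3 | 4 | 4 | 5 | 6 | 7 | 8 | 9
  R[10]: 1 | 2 | 3 | 4 | 5 | 6 | 7 | 8 | 9 | 10

the unique w with this rank table is (1, 7, 2, 4, 10, 3, 8, 9, 6, 5).

6 SE-corners of the 16-cell Rothe diagram give Ess(w):

[(2, 6, 1), (5, 3, 2), (5, 6, 3), (5, 9, 4), (8, 6, 4), (9, 5, 4)]


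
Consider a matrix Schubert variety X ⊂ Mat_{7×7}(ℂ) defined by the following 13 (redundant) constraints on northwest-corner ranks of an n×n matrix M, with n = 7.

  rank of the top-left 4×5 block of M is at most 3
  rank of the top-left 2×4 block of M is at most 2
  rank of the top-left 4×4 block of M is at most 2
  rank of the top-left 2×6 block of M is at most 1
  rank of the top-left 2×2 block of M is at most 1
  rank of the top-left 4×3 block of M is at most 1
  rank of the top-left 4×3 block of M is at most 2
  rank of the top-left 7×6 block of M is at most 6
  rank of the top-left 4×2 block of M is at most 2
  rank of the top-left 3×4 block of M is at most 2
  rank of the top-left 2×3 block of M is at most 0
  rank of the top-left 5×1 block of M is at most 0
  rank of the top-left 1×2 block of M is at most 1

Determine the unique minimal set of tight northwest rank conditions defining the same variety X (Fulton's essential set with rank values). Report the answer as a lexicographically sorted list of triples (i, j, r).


Rank table r_w(7×7) implied by the 13 constraints:

  row 1: 0 | 0 | 0 | 1 | 1 | 1 | 1
  row 2: 0 | 0 | 0 | 1 | 1 | 1 | 2
  row 3: 0 | 1 | 1 | 2 | 2 | 2 | 3
  row 4: 0 | 1 | 1 | 2 | 3 | 3 | 4
  row 5: 0 | 1 | 2 | 3 | 4 | 4 | 5
  row 6: 1 | 2 | 3 | 4 | 5 | 5 | 6
  row 7: 1 | 2 | 3 | 4 | 5 | 6 | 7

second differences of R give the permutation w = (4, 7, 2, 5, 3, 1, 6).

ℓ(w)=12; the 4 essential cells (i,j,r):

[(2, 3, 0), (2, 6, 1), (4, 3, 1), (5, 1, 0)]


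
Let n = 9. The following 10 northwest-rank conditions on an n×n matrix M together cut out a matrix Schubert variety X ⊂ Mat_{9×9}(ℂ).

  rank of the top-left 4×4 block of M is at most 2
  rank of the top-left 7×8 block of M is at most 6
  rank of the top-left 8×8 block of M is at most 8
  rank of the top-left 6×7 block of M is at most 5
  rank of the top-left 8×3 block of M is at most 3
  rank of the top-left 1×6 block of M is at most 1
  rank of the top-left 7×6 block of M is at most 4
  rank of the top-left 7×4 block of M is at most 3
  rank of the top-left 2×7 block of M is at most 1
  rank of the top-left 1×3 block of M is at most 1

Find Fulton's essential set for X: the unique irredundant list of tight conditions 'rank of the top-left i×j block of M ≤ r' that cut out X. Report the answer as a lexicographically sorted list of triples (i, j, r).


Rank table r_w(9×9) implied by the 10 constraints:

  row 1: 1  1  1  1  1  1  1  1  1
  row 2: 1  1  1  1  1  1  1  2  2
  row 3: 1  2  2  2  2  2  2  3  3
  row 4: 1  2  2  2  3  3  3  4  4
  row 5: 1  2  3  3  4  4  4  5  5
  row 6: 1  2  3  3  4  4  5  6  6
  row 7: 1  2  3  3  4  4  5  6  7
  row 8: 1  2  3  4  5  5  6  7  8
  row 9: 1  2  3  4  5  6  7  8  9

second differences of R give the permutation w = (1, 8, 2, 5, 3, 7, 9, 4, 6).

D(w) has 12 cells with 4 SE-corners; essential set:

[(2, 7, 1), (4, 4, 2), (7, 4, 3), (7, 6, 4)]


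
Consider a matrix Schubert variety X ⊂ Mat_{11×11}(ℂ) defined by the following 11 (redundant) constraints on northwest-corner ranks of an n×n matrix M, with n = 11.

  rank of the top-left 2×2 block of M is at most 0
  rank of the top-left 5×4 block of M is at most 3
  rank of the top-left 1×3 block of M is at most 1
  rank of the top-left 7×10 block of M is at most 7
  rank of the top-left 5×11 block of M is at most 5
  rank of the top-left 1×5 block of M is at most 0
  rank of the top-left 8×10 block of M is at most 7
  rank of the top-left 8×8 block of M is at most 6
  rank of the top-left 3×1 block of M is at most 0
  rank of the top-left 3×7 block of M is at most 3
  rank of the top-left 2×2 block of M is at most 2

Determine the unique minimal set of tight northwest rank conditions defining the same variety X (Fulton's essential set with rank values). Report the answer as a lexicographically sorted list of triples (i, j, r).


Computing R[i][j] = min implied NW-rank bound (n=11, 11 conditions):

  R[1]: 0  0  0  0  0  1  1  1  1  1  1
  R[2]: 0  0  1  1  1  2  2  2  2  2  2
  R[3]: 0  1  2  2  2  3  3  3  3  3  3
  R[4]: 1  2  3  3  3  4  4  4  4  4  4
  R[5]: 1  2  3  3  4  5  5  5  5  5  5
  R[6]: 1  2  3  4  5  6  6  6  6  6  6
  R[7]: 1  2  3  4  5  6  6  6  7  7  7
  R[8]: 1  2  3  4  5  6  6  6  7  7  8
  R[9]: 1  2  3  4  5  6  7  7  8  8  9
  R[10]: 1  2  3  4  5  6  7  8  9  9  10
  R[11]: 1  2  3  4  5  6  7  8  9  10  11

the unique w with this rank table is (6, 3, 2, 1, 5, 4, 9, 11, 7, 8, 10).

6 SE-corners of the 14-cell Rothe diagram give Ess(w):

[(1, 5, 0), (2, 2, 0), (3, 1, 0), (5, 4, 3), (8, 8, 6), (8, 10, 7)]


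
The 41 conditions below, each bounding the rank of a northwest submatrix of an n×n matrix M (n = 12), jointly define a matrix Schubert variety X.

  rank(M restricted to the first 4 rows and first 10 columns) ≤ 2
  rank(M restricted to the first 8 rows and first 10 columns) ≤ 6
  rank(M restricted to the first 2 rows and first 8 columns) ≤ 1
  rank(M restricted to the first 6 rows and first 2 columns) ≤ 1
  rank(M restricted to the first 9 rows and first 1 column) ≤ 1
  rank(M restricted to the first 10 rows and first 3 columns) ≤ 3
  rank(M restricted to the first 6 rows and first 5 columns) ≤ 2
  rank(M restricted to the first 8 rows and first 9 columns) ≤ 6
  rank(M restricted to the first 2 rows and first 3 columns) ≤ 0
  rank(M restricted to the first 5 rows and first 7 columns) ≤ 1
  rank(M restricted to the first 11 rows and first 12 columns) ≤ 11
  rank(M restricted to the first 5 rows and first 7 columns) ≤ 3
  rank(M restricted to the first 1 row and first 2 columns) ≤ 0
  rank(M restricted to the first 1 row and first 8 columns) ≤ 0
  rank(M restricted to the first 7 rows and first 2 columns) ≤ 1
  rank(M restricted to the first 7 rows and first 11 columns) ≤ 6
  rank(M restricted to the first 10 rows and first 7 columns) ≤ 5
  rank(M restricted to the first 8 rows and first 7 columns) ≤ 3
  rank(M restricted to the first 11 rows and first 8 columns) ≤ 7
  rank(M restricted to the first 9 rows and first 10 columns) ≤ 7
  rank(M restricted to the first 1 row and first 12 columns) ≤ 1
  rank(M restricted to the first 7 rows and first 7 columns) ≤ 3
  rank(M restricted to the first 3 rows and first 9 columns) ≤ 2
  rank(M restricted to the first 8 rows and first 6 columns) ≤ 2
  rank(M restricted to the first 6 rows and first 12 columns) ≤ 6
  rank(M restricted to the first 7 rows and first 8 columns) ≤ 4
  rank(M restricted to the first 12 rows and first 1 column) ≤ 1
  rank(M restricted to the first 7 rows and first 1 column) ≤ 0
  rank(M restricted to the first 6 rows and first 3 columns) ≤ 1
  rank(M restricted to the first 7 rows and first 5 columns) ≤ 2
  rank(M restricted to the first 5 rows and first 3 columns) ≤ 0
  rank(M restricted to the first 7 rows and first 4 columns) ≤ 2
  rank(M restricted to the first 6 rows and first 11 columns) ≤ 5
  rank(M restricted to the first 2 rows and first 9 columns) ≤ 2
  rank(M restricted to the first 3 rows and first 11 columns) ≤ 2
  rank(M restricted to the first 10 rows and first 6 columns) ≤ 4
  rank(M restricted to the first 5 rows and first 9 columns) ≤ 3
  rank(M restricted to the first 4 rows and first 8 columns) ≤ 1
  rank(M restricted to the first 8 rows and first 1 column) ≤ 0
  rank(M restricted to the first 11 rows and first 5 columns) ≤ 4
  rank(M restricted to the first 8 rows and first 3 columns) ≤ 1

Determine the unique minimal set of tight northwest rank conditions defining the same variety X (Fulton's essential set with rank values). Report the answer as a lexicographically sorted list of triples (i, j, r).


The tightest implied rank at each (i,j), from the 41 conditions:

  i=1: 0 | 0 | 0 | 0 | 0 | 0 | 0 | 0 | 1 | 1 | 1 | 1
  i=2: 0 | 0 | 0 | 1 | 1 | 1 | 1 | 1 | 2 | 2 | 2 | 2
  i=3: 0 | 0 | 0 | 1 | 1 | 1 | 1 | 1 | 2 | 2 | 2 | 3
  i=4: 0 | 0 | 0 | 1 | 1 | 1 | 1 | 1 | 2 | 2 | 3 | 4
  i=5: 0 | 0 | 0 | 1 | 1 | 1 | 1 | 2 | 3 | 3 | 4 | 5
  i=6: 0 | 1 | 1 | 2 | 2 | 2 | 2 | 3 | 4 | 4 | 5 | 6
  i=7: 0 | 1 | 1 | 2 | 2 | 2 | 3 | 4 | 5 | 5 | 6 | 7
  i=8: 0 | 1 | 1 | 2 | 2 | 2 | 3 | 4 | 5 | 6 | 7 | 8
  i=9: 1 | 2 | 2 | 3 | 3 | 3 | 4 | 5 | 6 | 7 | 8 | 9
  i=10: 1 | 2 | 3 | 4 | 4 | 4 | 5 | 6 | 7 | 8 | 9 | 10
  i=11: 1 | 2 | 3 | 4 | 4 | 5 | 6 | 7 | 8 | 9 | 10 | 11
  i=12: 1 | 2 | 3 | 4 | 5 | 6 | 7 | 8 | 9 | 10 | 11 | 12

giving w = (9, 4, 12, 11, 8, 2, 7, 10, 1, 3, 6, 5) via Δ²R.

Rothe diagram D(w) (44 cells), 10 SE-corners (essential conditions):

[(1, 8, 0), (3, 11, 2), (4, 8, 1), (4, 10, 2), (5, 3, 0), (5, 7, 1), (8, 1, 0), (8, 3, 1), (8, 6, 2), (11, 5, 4)]


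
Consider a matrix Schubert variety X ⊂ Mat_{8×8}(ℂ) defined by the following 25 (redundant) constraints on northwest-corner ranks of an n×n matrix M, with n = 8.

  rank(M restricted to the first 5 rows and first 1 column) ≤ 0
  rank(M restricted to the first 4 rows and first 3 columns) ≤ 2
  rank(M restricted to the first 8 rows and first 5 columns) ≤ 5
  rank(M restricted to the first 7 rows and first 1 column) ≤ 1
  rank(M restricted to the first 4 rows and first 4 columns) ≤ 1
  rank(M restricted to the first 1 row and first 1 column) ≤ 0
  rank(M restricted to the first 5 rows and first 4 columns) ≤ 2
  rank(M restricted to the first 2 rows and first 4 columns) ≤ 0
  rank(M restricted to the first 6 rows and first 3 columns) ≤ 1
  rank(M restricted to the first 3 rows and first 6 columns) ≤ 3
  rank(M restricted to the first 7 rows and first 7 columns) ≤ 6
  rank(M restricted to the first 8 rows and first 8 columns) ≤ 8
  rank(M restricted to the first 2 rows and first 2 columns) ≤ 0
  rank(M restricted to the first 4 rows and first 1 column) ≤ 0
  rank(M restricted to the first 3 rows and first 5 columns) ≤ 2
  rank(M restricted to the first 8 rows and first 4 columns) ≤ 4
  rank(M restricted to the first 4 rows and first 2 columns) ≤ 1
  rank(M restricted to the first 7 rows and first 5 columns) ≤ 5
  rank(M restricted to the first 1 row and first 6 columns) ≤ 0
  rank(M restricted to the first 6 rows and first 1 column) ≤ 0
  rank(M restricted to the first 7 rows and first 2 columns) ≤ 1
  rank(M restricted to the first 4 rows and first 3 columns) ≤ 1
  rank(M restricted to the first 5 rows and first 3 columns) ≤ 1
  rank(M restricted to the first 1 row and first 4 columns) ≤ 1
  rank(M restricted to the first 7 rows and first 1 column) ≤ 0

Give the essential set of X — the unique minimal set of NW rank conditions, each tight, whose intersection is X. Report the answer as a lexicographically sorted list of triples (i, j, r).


Reconstructing r_w from the 25 given conditions:

  i=1: 0  0  0  0  0  0  1  1
  i=2: 0  0  0  0  1  1  2  2
  i=3: 0  1  1  1  2  2  3  3
  i=4: 0  1  1  1  2  3  4  4
  i=5: 0  1  1  2  3  4  5  5
  i=6: 0  1  1  2  3  4  5  6
  i=7: 0  1  2  3  4  5  6  7
  i=8: 1  2  3  4  5  6  7  8

the unique w with this rank table is (7, 5, 2, 6, 4, 8, 3, 1).

|D(w)|=19, |Ess(w)|=5:

[(1, 6, 0), (2, 4, 0), (4, 4, 1), (6, 3, 1), (7, 1, 0)]


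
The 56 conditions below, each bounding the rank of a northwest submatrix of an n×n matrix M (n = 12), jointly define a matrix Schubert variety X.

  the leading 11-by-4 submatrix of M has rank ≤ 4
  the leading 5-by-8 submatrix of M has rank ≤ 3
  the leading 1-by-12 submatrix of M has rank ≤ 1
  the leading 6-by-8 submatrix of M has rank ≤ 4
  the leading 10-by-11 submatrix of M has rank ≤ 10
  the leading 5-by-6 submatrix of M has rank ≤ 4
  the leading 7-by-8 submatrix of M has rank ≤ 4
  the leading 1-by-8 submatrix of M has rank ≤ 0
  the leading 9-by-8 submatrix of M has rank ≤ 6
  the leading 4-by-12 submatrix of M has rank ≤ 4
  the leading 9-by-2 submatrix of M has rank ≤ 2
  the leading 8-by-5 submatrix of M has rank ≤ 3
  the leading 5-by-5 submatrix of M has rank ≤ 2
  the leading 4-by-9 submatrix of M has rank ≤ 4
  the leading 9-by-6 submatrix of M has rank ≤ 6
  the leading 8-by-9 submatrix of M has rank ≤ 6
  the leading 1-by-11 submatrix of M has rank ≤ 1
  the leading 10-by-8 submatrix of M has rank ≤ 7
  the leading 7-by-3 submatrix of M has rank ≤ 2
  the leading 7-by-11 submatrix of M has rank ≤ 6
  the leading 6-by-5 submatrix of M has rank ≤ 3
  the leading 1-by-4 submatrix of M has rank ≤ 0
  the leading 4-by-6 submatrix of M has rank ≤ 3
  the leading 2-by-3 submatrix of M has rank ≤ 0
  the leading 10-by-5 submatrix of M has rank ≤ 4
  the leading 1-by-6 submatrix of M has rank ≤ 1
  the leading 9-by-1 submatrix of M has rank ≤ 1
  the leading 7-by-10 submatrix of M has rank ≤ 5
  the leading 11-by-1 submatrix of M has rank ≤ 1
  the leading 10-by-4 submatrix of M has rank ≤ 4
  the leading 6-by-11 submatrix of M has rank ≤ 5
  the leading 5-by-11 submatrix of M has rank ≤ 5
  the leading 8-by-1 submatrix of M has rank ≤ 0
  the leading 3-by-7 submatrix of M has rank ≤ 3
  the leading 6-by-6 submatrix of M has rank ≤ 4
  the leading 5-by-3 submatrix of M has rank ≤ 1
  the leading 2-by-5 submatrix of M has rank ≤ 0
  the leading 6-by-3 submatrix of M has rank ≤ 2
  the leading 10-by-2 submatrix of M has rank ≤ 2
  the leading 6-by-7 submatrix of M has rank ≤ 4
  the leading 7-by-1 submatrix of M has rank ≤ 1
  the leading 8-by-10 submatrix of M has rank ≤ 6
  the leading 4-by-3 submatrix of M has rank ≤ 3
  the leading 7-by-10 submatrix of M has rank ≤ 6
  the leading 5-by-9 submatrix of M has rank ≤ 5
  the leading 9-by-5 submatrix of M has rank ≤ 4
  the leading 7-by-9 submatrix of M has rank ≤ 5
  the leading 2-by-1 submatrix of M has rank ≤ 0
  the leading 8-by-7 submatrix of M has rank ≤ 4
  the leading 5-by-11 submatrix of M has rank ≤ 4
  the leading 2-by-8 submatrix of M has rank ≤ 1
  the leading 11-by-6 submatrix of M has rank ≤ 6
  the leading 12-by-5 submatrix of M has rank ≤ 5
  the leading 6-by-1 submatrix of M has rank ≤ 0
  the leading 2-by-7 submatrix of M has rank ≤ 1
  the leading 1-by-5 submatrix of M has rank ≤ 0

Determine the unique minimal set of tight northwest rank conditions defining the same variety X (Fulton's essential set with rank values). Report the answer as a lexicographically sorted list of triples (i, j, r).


The tightest implied rank at each (i,j), from the 56 conditions:

  i=1: 0, 0, 0, 0, 0, 0, 0, 0, 1, 1, 1, 1
  i=2: 0, 0, 0, 0, 0, 1, 1, 1, 2, 2, 2, 2
  i=3: 0, 1, 1, 1, 1, 2, 2, 2, 3, 3, 3, 3
  i=4: 0, 1, 1, 2, 2, 3, 3, 3, 4, 4, 4, 4
  i=5: 0, 1, 1, 2, 2, 3, 3, 3, 4, 4, 4, 5
  i=6: 0, 1, 2, 3, 3, 4, 4, 4, 5, 5, 5, 6
  i=7: 0, 1, 2, 3, 3, 4, 4, 4, 5, 5, 6, 7
  i=8: 0, 1, 2, 3, 3, 4, 4, 5, 6, 6, 7, 8
  i=9: 1, 2, 3, 4, 4, 5, 5, 6, 7, 7, 8, 9
  i=10: 1, 2, 3, 4, 4, 5, 6, 7, 8, 8, 9, 10
  i=11: 1, 2, 3, 4, 5, 6, 7, 8, 9, 9, 10, 11
  i=12: 1, 2, 3, 4, 5, 6, 7, 8, 9, 10, 11, 12

the unique w with this rank table is (9, 6, 2, 4, 12, 3, 11, 8, 1, 7, 5, 10).

Rothe diagram D(w) (33 cells), 12 SE-corners (essential conditions):

[(1, 8, 0), (2, 5, 0), (5, 3, 1), (5, 5, 2), (5, 8, 3), (5, 11, 4), (7, 8, 4), (7, 10, 5), (8, 1, 0), (8, 5, 3), (8, 7, 4), (10, 5, 4)]
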